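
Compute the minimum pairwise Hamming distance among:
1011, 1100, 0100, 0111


Comparing all pairs, minimum distance: 1
Can detect 0 errors, correct 0 errors

1


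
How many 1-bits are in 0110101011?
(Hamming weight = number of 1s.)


Counting 1s in 0110101011

6


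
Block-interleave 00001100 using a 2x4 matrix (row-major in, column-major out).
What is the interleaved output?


Matrix:
  0000
  1100
Read columns: 01010000

01010000


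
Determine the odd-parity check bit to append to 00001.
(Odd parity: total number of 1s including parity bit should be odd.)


Number of 1s in data: 1
Parity bit: 0

0


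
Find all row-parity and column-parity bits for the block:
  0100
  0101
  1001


Row parities: 100
Column parities: 1000

Row P: 100, Col P: 1000, Corner: 1


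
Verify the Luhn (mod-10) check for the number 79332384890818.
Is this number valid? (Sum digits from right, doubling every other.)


Luhn sum = 75
75 mod 10 = 5

Invalid (Luhn sum mod 10 = 5)


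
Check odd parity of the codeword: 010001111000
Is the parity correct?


Number of 1s: 5

Yes, parity is correct (5 ones)


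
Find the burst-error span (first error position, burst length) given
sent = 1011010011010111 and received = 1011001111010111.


XOR: 0000011100000000

Burst at position 5, length 3


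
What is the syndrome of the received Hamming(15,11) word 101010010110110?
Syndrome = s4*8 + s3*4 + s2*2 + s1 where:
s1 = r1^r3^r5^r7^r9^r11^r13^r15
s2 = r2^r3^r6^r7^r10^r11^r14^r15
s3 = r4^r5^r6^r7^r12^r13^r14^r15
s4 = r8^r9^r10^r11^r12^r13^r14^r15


s1=1, s2=0, s3=1, s4=1

Syndrome = 13 (error at position 13)


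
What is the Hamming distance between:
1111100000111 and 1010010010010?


XOR: 0101110010101
Count of 1s: 7

7


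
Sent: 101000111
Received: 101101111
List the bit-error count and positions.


XOR: 000101000

2 error(s) at position(s): 3, 5


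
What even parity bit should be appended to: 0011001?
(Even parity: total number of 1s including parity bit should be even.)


Number of 1s in data: 3
Parity bit: 1

1


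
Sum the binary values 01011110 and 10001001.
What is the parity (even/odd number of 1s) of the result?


01011110 = 94
10001001 = 137
Sum = 231 = 11100111
1s count = 6

even parity (6 ones in 11100111)


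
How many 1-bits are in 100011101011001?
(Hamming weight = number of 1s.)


Counting 1s in 100011101011001

8


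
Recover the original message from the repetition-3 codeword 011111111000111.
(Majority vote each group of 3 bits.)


Groups: 011, 111, 111, 000, 111
Majority votes: 11101

11101


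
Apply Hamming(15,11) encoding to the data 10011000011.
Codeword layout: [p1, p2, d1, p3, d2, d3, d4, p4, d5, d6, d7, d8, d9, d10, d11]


Parity bits: p1=0, p2=0, p3=1, p4=1

001100111000011


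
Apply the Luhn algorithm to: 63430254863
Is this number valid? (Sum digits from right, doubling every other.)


Luhn sum = 53
53 mod 10 = 3

Invalid (Luhn sum mod 10 = 3)


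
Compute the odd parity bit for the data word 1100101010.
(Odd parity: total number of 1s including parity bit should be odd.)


Number of 1s in data: 5
Parity bit: 0

0


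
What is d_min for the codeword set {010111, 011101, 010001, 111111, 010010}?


Comparing all pairs, minimum distance: 2
Can detect 1 errors, correct 0 errors

2


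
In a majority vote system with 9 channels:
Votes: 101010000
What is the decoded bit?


Ones: 3 out of 9
Threshold: 5

0 (3/9 voted 1)


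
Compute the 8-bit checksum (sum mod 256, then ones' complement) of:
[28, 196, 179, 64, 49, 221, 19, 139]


Sum = 895 mod 256 = 127
Complement = 128

128


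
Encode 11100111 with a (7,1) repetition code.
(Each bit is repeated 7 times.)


Each bit -> 7 copies

11111111111111111111100000000000000111111111111111111111


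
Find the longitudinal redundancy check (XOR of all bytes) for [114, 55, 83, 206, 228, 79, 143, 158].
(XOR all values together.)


XOR chain: 114 ^ 55 ^ 83 ^ 206 ^ 228 ^ 79 ^ 143 ^ 158 = 98

98


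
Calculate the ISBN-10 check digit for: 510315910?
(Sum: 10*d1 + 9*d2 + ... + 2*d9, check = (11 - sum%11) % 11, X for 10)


Weighted sum: 150
150 mod 11 = 7

Check digit: 4


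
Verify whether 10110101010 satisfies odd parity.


Number of 1s: 6

No, parity error (6 ones)


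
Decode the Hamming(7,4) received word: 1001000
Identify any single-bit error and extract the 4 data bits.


Syndrome = 5: error at position 5

Data: 0100 (corrected bit 5)


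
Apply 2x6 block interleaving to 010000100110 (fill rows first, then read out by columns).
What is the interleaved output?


Matrix:
  010000
  100110
Read columns: 011000010100

011000010100


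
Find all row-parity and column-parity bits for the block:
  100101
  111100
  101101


Row parities: 100
Column parities: 110100

Row P: 100, Col P: 110100, Corner: 1


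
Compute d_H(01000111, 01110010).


XOR: 00110101
Count of 1s: 4

4


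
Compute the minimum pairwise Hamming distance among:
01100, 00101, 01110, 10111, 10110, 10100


Comparing all pairs, minimum distance: 1
Can detect 0 errors, correct 0 errors

1


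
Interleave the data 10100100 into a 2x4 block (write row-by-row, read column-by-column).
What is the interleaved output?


Matrix:
  1010
  0100
Read columns: 10011000

10011000


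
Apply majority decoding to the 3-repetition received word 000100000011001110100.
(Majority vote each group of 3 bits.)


Groups: 000, 100, 000, 011, 001, 110, 100
Majority votes: 0001010

0001010


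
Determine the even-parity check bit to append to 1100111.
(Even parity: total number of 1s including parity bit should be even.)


Number of 1s in data: 5
Parity bit: 1

1


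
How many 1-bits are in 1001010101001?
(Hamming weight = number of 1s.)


Counting 1s in 1001010101001

6


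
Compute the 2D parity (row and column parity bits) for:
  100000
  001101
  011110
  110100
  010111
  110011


Row parities: 110100
Column parities: 100011

Row P: 110100, Col P: 100011, Corner: 1


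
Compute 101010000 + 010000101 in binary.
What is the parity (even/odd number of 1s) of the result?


101010000 = 336
010000101 = 133
Sum = 469 = 111010101
1s count = 6

even parity (6 ones in 111010101)


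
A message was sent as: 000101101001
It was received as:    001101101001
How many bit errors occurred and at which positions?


XOR: 001000000000

1 error(s) at position(s): 2


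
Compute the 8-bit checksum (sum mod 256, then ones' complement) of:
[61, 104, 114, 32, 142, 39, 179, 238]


Sum = 909 mod 256 = 141
Complement = 114

114


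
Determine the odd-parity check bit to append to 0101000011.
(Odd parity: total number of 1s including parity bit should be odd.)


Number of 1s in data: 4
Parity bit: 1

1


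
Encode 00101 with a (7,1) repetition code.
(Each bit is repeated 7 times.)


Each bit -> 7 copies

00000000000000111111100000001111111


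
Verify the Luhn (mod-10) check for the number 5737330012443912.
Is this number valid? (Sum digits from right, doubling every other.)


Luhn sum = 65
65 mod 10 = 5

Invalid (Luhn sum mod 10 = 5)


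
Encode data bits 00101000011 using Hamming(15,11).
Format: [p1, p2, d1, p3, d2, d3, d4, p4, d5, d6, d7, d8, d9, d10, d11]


Parity bits: p1=0, p2=1, p3=1, p4=1

010101011000011


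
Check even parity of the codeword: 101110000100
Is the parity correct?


Number of 1s: 5

No, parity error (5 ones)


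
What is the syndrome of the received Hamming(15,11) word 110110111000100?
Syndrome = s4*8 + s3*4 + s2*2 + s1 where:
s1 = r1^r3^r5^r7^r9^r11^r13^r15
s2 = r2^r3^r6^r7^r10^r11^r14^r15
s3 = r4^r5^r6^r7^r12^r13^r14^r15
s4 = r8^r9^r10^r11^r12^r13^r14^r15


s1=1, s2=0, s3=0, s4=1

Syndrome = 9 (error at position 9)


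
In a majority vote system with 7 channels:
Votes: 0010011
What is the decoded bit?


Ones: 3 out of 7
Threshold: 4

0 (3/7 voted 1)


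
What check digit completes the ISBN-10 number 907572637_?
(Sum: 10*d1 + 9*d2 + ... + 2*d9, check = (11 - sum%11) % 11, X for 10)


Weighted sum: 280
280 mod 11 = 5

Check digit: 6


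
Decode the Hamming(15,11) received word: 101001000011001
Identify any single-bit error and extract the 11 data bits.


Syndrome = 12: error at position 12

Data: 10100010001 (corrected bit 12)


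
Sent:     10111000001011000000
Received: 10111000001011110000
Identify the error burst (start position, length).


XOR: 00000000000000110000

Burst at position 14, length 2


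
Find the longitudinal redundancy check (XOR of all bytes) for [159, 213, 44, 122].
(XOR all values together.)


XOR chain: 159 ^ 213 ^ 44 ^ 122 = 28

28


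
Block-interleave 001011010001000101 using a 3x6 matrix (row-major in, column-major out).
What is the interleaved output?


Matrix:
  001011
  010001
  000101
Read columns: 000010100001100111

000010100001100111


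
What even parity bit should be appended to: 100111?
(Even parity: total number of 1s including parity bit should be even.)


Number of 1s in data: 4
Parity bit: 0

0


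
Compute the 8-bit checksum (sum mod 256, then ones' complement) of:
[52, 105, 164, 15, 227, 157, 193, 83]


Sum = 996 mod 256 = 228
Complement = 27

27


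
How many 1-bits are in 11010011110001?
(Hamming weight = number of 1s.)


Counting 1s in 11010011110001

8


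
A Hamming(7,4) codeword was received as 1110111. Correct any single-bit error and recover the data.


Syndrome = 4: error at position 4

Data: 1111 (corrected bit 4)


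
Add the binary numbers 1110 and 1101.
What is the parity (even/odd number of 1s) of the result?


1110 = 14
1101 = 13
Sum = 27 = 11011
1s count = 4

even parity (4 ones in 11011)


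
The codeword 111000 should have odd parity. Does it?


Number of 1s: 3

Yes, parity is correct (3 ones)


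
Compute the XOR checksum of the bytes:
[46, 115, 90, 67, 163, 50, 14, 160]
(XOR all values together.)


XOR chain: 46 ^ 115 ^ 90 ^ 67 ^ 163 ^ 50 ^ 14 ^ 160 = 123

123


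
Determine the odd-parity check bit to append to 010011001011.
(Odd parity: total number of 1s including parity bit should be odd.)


Number of 1s in data: 6
Parity bit: 1

1


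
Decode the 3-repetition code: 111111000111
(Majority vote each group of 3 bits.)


Groups: 111, 111, 000, 111
Majority votes: 1101

1101


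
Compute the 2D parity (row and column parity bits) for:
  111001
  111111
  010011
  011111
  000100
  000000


Row parities: 001110
Column parities: 001110

Row P: 001110, Col P: 001110, Corner: 1


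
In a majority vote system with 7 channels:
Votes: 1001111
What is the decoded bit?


Ones: 5 out of 7
Threshold: 4

1 (5/7 voted 1)


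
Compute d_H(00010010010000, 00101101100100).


XOR: 00111111110100
Count of 1s: 9

9


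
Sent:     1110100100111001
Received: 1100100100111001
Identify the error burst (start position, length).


XOR: 0010000000000000

Burst at position 2, length 1


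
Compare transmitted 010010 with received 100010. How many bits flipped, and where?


XOR: 110000

2 error(s) at position(s): 0, 1


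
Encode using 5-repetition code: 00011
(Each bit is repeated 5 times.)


Each bit -> 5 copies

0000000000000001111111111


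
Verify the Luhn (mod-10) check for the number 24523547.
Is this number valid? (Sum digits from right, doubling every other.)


Luhn sum = 37
37 mod 10 = 7

Invalid (Luhn sum mod 10 = 7)


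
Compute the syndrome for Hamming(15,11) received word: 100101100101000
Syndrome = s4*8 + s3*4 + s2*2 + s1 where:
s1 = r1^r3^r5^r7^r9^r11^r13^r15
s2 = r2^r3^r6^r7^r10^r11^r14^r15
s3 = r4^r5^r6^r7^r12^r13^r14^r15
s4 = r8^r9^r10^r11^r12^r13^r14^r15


s1=0, s2=1, s3=0, s4=0

Syndrome = 2 (error at position 2)


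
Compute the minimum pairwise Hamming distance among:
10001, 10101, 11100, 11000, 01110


Comparing all pairs, minimum distance: 1
Can detect 0 errors, correct 0 errors

1


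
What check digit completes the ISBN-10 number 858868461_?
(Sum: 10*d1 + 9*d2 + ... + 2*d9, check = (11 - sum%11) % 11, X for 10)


Weighted sum: 357
357 mod 11 = 5

Check digit: 6


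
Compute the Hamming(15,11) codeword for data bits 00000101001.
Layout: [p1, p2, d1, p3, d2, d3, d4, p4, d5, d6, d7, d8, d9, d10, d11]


Parity bits: p1=1, p2=0, p3=0, p4=1

100000010101001


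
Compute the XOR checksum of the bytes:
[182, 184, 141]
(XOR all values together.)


XOR chain: 182 ^ 184 ^ 141 = 131

131


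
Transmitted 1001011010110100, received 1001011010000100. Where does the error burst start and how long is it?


XOR: 0000000000110000

Burst at position 10, length 2


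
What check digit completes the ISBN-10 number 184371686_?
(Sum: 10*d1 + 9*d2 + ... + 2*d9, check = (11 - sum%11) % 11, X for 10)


Weighted sum: 242
242 mod 11 = 0

Check digit: 0


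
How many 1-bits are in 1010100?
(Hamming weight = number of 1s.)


Counting 1s in 1010100

3


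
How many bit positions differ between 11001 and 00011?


XOR: 11010
Count of 1s: 3

3


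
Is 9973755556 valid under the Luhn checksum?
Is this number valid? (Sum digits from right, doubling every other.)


Luhn sum = 49
49 mod 10 = 9

Invalid (Luhn sum mod 10 = 9)


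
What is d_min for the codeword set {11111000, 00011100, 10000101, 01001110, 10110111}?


Comparing all pairs, minimum distance: 3
Can detect 2 errors, correct 1 errors

3


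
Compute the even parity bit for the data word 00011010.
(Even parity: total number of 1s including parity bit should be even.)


Number of 1s in data: 3
Parity bit: 1

1


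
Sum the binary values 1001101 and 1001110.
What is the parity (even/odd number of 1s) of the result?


1001101 = 77
1001110 = 78
Sum = 155 = 10011011
1s count = 5

odd parity (5 ones in 10011011)


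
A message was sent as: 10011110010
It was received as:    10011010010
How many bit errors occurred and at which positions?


XOR: 00000100000

1 error(s) at position(s): 5


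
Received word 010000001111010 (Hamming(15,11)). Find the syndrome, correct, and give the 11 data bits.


Syndrome = 8: error at position 8

Data: 00001111010 (corrected bit 8)


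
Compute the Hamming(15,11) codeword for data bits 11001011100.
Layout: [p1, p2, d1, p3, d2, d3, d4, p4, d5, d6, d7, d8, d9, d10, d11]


Parity bits: p1=1, p2=0, p3=1, p4=0

101110001011100


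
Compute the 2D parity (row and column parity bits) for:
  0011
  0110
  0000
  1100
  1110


Row parities: 00001
Column parities: 0111

Row P: 00001, Col P: 0111, Corner: 1


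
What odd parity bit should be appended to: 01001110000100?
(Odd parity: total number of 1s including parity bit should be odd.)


Number of 1s in data: 5
Parity bit: 0

0


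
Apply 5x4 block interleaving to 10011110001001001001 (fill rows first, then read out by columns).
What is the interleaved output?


Matrix:
  1001
  1110
  0010
  0100
  1001
Read columns: 11001010100110010001

11001010100110010001


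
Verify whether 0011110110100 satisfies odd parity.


Number of 1s: 7

Yes, parity is correct (7 ones)


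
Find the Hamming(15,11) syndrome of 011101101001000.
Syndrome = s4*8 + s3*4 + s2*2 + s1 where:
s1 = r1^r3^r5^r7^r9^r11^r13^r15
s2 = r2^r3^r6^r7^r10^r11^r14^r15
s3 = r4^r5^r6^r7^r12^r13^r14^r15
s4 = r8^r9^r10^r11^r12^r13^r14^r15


s1=1, s2=0, s3=0, s4=0

Syndrome = 1 (error at position 1)


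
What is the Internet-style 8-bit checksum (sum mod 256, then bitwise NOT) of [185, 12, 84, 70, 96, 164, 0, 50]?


Sum = 661 mod 256 = 149
Complement = 106

106


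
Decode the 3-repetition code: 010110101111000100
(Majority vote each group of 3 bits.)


Groups: 010, 110, 101, 111, 000, 100
Majority votes: 011100

011100


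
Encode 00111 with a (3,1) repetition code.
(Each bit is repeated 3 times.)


Each bit -> 3 copies

000000111111111


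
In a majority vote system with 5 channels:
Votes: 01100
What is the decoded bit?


Ones: 2 out of 5
Threshold: 3

0 (2/5 voted 1)


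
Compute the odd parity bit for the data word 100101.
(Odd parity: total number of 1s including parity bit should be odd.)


Number of 1s in data: 3
Parity bit: 0

0


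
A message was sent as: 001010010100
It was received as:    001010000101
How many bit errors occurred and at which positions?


XOR: 000000010001

2 error(s) at position(s): 7, 11


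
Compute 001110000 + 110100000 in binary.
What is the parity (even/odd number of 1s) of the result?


001110000 = 112
110100000 = 416
Sum = 528 = 1000010000
1s count = 2

even parity (2 ones in 1000010000)


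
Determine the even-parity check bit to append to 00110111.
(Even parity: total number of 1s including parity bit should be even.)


Number of 1s in data: 5
Parity bit: 1

1


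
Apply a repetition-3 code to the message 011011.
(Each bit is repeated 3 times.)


Each bit -> 3 copies

000111111000111111


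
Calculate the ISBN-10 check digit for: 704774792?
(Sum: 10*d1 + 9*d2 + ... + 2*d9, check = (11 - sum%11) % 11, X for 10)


Weighted sum: 272
272 mod 11 = 8

Check digit: 3


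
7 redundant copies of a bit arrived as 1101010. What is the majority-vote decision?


Ones: 4 out of 7
Threshold: 4

1 (4/7 voted 1)


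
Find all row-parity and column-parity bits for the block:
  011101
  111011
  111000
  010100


Row parities: 0110
Column parities: 001010

Row P: 0110, Col P: 001010, Corner: 0


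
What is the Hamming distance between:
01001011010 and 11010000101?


XOR: 10011011111
Count of 1s: 8

8


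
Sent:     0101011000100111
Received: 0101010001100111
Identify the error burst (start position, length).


XOR: 0000001001000000

Burst at position 6, length 4


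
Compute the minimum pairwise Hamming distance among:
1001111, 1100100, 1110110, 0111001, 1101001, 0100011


Comparing all pairs, minimum distance: 2
Can detect 1 errors, correct 0 errors

2


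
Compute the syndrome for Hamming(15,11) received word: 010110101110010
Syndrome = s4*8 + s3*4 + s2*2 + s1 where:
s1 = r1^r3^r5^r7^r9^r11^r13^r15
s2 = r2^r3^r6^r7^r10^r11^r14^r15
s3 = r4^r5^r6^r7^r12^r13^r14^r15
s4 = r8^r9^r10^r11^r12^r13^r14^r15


s1=0, s2=1, s3=0, s4=0

Syndrome = 2 (error at position 2)


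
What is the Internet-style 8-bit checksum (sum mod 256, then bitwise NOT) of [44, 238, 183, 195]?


Sum = 660 mod 256 = 148
Complement = 107

107


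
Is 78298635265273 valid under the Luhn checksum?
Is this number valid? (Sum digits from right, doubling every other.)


Luhn sum = 71
71 mod 10 = 1

Invalid (Luhn sum mod 10 = 1)


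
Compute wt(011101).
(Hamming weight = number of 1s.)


Counting 1s in 011101

4


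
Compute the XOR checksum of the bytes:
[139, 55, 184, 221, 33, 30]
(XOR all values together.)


XOR chain: 139 ^ 55 ^ 184 ^ 221 ^ 33 ^ 30 = 230

230


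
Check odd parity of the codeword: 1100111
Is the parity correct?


Number of 1s: 5

Yes, parity is correct (5 ones)


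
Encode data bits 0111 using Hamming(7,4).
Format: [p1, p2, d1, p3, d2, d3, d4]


Parity bits: p1=0, p2=0, p3=1

0001111


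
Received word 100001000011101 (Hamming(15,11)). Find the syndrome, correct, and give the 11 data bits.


Syndrome = 2: error at position 2

Data: 00100011101 (corrected bit 2)


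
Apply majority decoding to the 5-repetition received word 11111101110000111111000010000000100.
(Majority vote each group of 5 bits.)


Groups: 11111, 10111, 00001, 11111, 00001, 00000, 00100
Majority votes: 1101000

1101000


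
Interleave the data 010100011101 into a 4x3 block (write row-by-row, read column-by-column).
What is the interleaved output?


Matrix:
  010
  100
  011
  101
Read columns: 010110100011

010110100011


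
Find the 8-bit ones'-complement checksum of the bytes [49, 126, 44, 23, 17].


Sum = 259 mod 256 = 3
Complement = 252

252


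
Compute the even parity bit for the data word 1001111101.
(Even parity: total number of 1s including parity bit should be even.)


Number of 1s in data: 7
Parity bit: 1

1


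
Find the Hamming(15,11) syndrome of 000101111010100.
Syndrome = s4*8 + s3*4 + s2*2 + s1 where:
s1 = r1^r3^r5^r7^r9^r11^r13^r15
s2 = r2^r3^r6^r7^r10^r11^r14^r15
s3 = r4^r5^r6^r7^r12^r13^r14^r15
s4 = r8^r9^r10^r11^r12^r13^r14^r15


s1=0, s2=1, s3=0, s4=0

Syndrome = 2 (error at position 2)


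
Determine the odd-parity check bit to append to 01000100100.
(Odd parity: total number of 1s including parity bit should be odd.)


Number of 1s in data: 3
Parity bit: 0

0


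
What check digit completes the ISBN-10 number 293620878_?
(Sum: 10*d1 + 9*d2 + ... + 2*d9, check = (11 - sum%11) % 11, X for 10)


Weighted sum: 248
248 mod 11 = 6

Check digit: 5


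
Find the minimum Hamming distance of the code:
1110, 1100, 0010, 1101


Comparing all pairs, minimum distance: 1
Can detect 0 errors, correct 0 errors

1


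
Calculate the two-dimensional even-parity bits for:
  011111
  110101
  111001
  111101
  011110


Row parities: 10010
Column parities: 110000

Row P: 10010, Col P: 110000, Corner: 0


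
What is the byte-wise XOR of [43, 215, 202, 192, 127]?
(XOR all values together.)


XOR chain: 43 ^ 215 ^ 202 ^ 192 ^ 127 = 137

137


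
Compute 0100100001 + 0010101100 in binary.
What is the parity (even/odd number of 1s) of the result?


0100100001 = 289
0010101100 = 172
Sum = 461 = 111001101
1s count = 6

even parity (6 ones in 111001101)


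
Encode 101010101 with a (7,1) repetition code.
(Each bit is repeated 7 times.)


Each bit -> 7 copies

111111100000001111111000000011111110000000111111100000001111111


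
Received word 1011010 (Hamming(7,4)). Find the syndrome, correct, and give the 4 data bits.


Syndrome = 0: no error detected

Data: 1010 (no errors)


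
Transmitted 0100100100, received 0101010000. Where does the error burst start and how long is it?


XOR: 0001110100

Burst at position 3, length 5


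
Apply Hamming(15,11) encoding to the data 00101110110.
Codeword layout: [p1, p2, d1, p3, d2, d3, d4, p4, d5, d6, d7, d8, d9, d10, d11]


Parity bits: p1=1, p2=0, p3=1, p4=1

100101011110110


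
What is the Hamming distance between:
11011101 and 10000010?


XOR: 01011111
Count of 1s: 6

6


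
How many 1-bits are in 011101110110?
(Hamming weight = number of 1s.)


Counting 1s in 011101110110

8


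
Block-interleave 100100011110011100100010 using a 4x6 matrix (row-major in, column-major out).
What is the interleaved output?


Matrix:
  100100
  011110
  011100
  100010
Read columns: 100101100110111001010000

100101100110111001010000


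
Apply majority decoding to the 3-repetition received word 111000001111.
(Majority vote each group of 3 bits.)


Groups: 111, 000, 001, 111
Majority votes: 1001

1001


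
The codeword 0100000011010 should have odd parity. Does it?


Number of 1s: 4

No, parity error (4 ones)


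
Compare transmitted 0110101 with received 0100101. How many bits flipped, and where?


XOR: 0010000

1 error(s) at position(s): 2


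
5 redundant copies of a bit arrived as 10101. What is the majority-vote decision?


Ones: 3 out of 5
Threshold: 3

1 (3/5 voted 1)


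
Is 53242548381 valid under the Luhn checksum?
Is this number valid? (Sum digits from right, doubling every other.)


Luhn sum = 46
46 mod 10 = 6

Invalid (Luhn sum mod 10 = 6)


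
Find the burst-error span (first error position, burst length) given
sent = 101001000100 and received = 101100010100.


XOR: 000101010000

Burst at position 3, length 5


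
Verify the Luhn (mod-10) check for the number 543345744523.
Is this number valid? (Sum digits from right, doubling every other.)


Luhn sum = 56
56 mod 10 = 6

Invalid (Luhn sum mod 10 = 6)


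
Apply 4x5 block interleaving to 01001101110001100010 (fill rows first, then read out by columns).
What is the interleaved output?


Matrix:
  01001
  10111
  00011
  00010
Read columns: 01001000010001111110

01001000010001111110


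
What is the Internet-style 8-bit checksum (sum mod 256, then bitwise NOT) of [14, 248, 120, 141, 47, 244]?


Sum = 814 mod 256 = 46
Complement = 209

209


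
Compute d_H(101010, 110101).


XOR: 011111
Count of 1s: 5

5


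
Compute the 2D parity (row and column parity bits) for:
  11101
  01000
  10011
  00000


Row parities: 0110
Column parities: 00110

Row P: 0110, Col P: 00110, Corner: 0


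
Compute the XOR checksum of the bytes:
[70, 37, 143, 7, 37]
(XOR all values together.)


XOR chain: 70 ^ 37 ^ 143 ^ 7 ^ 37 = 206

206


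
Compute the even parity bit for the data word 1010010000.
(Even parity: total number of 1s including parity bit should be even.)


Number of 1s in data: 3
Parity bit: 1

1


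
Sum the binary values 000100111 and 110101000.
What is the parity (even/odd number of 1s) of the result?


000100111 = 39
110101000 = 424
Sum = 463 = 111001111
1s count = 7

odd parity (7 ones in 111001111)


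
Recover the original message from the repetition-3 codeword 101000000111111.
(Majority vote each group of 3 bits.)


Groups: 101, 000, 000, 111, 111
Majority votes: 10011

10011


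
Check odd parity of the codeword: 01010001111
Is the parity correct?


Number of 1s: 6

No, parity error (6 ones)


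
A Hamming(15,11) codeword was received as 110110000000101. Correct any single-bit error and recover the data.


Syndrome = 0: no error detected

Data: 01000000101 (no errors)


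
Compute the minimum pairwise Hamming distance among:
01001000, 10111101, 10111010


Comparing all pairs, minimum distance: 3
Can detect 2 errors, correct 1 errors

3


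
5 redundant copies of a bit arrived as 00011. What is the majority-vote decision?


Ones: 2 out of 5
Threshold: 3

0 (2/5 voted 1)


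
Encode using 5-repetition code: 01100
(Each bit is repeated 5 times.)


Each bit -> 5 copies

0000011111111110000000000


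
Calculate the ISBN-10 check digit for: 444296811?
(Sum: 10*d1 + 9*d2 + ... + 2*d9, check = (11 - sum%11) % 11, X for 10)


Weighted sum: 243
243 mod 11 = 1

Check digit: X


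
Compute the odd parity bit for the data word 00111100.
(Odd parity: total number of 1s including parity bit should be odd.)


Number of 1s in data: 4
Parity bit: 1

1


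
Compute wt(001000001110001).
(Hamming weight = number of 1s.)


Counting 1s in 001000001110001

5


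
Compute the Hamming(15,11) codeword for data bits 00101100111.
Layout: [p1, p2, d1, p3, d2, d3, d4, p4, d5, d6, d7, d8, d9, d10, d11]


Parity bits: p1=1, p2=0, p3=0, p4=1

100001011100111


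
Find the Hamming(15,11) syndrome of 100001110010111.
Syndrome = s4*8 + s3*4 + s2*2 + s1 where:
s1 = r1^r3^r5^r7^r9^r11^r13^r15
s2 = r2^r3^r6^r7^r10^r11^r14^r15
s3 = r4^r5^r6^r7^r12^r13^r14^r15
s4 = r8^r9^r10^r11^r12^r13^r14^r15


s1=1, s2=1, s3=1, s4=1

Syndrome = 15 (error at position 15)


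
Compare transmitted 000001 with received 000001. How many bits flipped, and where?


XOR: 000000

0 errors (received matches sent)


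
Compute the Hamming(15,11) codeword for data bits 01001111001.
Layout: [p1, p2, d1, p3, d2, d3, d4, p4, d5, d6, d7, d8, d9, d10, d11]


Parity bits: p1=0, p2=1, p3=1, p4=1

010110011111001


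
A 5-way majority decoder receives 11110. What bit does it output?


Ones: 4 out of 5
Threshold: 3

1 (4/5 voted 1)


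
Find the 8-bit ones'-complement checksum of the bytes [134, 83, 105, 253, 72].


Sum = 647 mod 256 = 135
Complement = 120

120


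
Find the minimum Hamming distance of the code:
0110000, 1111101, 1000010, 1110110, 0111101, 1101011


Comparing all pairs, minimum distance: 1
Can detect 0 errors, correct 0 errors

1


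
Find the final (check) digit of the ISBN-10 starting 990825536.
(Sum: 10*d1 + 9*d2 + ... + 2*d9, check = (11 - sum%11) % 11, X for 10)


Weighted sum: 305
305 mod 11 = 8

Check digit: 3


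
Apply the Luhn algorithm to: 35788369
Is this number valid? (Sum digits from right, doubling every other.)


Luhn sum = 46
46 mod 10 = 6

Invalid (Luhn sum mod 10 = 6)


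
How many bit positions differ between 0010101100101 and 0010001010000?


XOR: 0000100110101
Count of 1s: 5

5


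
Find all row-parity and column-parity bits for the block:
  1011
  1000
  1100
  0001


Row parities: 1101
Column parities: 1110

Row P: 1101, Col P: 1110, Corner: 1


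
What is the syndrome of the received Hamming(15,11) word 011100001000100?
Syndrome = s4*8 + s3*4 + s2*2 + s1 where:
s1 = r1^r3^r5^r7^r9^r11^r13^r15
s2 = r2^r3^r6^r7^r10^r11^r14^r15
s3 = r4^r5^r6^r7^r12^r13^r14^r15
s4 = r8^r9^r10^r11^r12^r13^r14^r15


s1=1, s2=0, s3=0, s4=0

Syndrome = 1 (error at position 1)


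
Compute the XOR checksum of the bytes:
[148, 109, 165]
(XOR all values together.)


XOR chain: 148 ^ 109 ^ 165 = 92

92


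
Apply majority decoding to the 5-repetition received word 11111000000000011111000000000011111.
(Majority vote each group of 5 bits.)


Groups: 11111, 00000, 00000, 11111, 00000, 00000, 11111
Majority votes: 1001001

1001001


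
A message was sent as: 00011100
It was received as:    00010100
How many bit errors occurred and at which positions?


XOR: 00001000

1 error(s) at position(s): 4


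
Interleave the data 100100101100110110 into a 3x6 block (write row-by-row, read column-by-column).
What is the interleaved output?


Matrix:
  100100
  101100
  110110
Read columns: 111001010111001000

111001010111001000


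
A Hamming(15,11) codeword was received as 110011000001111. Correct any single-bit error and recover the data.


Syndrome = 0: no error detected

Data: 01100001111 (no errors)


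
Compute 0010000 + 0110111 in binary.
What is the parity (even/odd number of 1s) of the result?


0010000 = 16
0110111 = 55
Sum = 71 = 1000111
1s count = 4

even parity (4 ones in 1000111)


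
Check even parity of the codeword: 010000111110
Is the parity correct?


Number of 1s: 6

Yes, parity is correct (6 ones)


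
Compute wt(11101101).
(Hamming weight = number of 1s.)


Counting 1s in 11101101

6


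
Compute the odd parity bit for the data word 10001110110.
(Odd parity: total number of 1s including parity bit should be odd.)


Number of 1s in data: 6
Parity bit: 1

1


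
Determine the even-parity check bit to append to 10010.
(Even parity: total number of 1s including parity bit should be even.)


Number of 1s in data: 2
Parity bit: 0

0


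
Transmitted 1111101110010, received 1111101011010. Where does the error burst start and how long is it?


XOR: 0000000101000

Burst at position 7, length 3


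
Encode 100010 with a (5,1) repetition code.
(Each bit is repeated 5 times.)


Each bit -> 5 copies

111110000000000000001111100000


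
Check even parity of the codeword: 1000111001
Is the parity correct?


Number of 1s: 5

No, parity error (5 ones)


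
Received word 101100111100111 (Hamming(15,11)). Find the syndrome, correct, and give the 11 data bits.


Syndrome = 6: error at position 6

Data: 10111100111 (corrected bit 6)


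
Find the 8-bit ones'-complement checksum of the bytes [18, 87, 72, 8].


Sum = 185 mod 256 = 185
Complement = 70

70


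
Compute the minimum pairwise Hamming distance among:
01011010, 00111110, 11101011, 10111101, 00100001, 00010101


Comparing all pairs, minimum distance: 3
Can detect 2 errors, correct 1 errors

3


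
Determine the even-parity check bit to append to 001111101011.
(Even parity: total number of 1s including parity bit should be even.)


Number of 1s in data: 8
Parity bit: 0

0


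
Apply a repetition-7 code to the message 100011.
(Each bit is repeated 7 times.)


Each bit -> 7 copies

111111100000000000000000000011111111111111


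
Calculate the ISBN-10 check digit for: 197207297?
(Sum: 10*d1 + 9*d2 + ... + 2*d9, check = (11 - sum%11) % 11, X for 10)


Weighted sum: 245
245 mod 11 = 3

Check digit: 8


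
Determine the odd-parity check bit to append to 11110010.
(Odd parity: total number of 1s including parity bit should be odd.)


Number of 1s in data: 5
Parity bit: 0

0


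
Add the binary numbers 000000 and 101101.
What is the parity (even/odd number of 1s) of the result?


000000 = 0
101101 = 45
Sum = 45 = 101101
1s count = 4

even parity (4 ones in 101101)


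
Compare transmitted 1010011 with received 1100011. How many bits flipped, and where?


XOR: 0110000

2 error(s) at position(s): 1, 2


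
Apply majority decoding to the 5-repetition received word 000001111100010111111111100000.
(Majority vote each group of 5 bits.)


Groups: 00000, 11111, 00010, 11111, 11111, 00000
Majority votes: 010110

010110


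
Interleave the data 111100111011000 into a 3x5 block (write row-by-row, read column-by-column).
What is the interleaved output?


Matrix:
  11110
  01110
  11000
Read columns: 101111110110000

101111110110000


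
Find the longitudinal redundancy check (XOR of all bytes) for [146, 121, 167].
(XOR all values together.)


XOR chain: 146 ^ 121 ^ 167 = 76

76


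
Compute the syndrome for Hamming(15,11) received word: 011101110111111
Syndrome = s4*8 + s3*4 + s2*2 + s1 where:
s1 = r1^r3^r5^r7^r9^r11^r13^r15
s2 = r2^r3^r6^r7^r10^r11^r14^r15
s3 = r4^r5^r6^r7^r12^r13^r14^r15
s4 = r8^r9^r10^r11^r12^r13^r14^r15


s1=1, s2=0, s3=1, s4=1

Syndrome = 13 (error at position 13)


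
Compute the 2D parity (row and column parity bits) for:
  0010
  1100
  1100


Row parities: 100
Column parities: 0010

Row P: 100, Col P: 0010, Corner: 1


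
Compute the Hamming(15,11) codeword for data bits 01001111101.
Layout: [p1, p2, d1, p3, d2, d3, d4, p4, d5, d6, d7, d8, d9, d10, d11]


Parity bits: p1=1, p2=1, p3=0, p4=0

110010001111101


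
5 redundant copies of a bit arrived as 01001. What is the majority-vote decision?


Ones: 2 out of 5
Threshold: 3

0 (2/5 voted 1)


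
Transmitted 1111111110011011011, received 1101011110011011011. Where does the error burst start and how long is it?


XOR: 0010100000000000000

Burst at position 2, length 3


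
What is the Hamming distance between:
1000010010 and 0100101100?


XOR: 1100111110
Count of 1s: 7

7


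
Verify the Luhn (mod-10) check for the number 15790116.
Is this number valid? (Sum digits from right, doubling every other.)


Luhn sum = 30
30 mod 10 = 0

Valid (Luhn sum mod 10 = 0)


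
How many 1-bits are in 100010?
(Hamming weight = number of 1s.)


Counting 1s in 100010

2


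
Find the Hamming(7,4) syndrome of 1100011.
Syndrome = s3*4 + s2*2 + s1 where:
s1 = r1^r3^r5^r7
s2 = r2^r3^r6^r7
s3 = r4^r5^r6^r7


s1=0, s2=1, s3=0

Syndrome = 2 (error at position 2)


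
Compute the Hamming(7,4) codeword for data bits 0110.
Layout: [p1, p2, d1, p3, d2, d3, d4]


Parity bits: p1=1, p2=1, p3=0

1100110


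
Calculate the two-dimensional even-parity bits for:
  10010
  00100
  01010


Row parities: 010
Column parities: 11100

Row P: 010, Col P: 11100, Corner: 1


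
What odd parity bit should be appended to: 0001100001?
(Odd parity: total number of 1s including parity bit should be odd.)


Number of 1s in data: 3
Parity bit: 0

0


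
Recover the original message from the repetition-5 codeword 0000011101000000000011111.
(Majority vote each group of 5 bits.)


Groups: 00000, 11101, 00000, 00000, 11111
Majority votes: 01001

01001


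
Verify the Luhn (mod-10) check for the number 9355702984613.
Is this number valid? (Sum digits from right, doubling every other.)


Luhn sum = 66
66 mod 10 = 6

Invalid (Luhn sum mod 10 = 6)


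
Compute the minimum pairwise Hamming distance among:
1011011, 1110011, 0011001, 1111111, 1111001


Comparing all pairs, minimum distance: 2
Can detect 1 errors, correct 0 errors

2


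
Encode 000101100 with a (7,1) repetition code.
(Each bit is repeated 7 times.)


Each bit -> 7 copies

000000000000000000000111111100000001111111111111100000000000000


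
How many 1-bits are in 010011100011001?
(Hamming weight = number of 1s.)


Counting 1s in 010011100011001

7


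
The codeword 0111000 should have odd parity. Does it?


Number of 1s: 3

Yes, parity is correct (3 ones)


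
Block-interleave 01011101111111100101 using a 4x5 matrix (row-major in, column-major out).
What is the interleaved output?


Matrix:
  01011
  10111
  11111
  00101
Read columns: 01101010011111101111

01101010011111101111


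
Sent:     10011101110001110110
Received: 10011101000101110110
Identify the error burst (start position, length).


XOR: 00000000110100000000

Burst at position 8, length 4


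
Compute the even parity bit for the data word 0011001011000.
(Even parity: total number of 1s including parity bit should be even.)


Number of 1s in data: 5
Parity bit: 1

1


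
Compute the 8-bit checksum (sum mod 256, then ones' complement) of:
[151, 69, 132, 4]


Sum = 356 mod 256 = 100
Complement = 155

155


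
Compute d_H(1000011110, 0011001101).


XOR: 1011010011
Count of 1s: 6

6


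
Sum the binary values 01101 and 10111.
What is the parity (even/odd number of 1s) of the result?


01101 = 13
10111 = 23
Sum = 36 = 100100
1s count = 2

even parity (2 ones in 100100)


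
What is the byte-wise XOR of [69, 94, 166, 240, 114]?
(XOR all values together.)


XOR chain: 69 ^ 94 ^ 166 ^ 240 ^ 114 = 63

63


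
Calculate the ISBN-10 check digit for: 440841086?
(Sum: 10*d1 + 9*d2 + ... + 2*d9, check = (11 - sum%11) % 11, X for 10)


Weighted sum: 197
197 mod 11 = 10

Check digit: 1


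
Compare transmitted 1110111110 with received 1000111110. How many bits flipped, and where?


XOR: 0110000000

2 error(s) at position(s): 1, 2


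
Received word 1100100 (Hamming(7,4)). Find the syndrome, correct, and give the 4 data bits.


Syndrome = 6: error at position 6

Data: 0110 (corrected bit 6)


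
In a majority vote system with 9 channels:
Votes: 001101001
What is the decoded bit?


Ones: 4 out of 9
Threshold: 5

0 (4/9 voted 1)


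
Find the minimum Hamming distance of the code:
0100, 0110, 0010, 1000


Comparing all pairs, minimum distance: 1
Can detect 0 errors, correct 0 errors

1


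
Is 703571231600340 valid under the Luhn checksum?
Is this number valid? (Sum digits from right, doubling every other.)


Luhn sum = 43
43 mod 10 = 3

Invalid (Luhn sum mod 10 = 3)


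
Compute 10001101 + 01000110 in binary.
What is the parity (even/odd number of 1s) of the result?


10001101 = 141
01000110 = 70
Sum = 211 = 11010011
1s count = 5

odd parity (5 ones in 11010011)


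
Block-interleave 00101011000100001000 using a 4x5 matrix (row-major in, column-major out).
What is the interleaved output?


Matrix:
  00101
  01100
  01000
  01000
Read columns: 00000111110000001000

00000111110000001000


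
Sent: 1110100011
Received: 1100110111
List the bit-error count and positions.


XOR: 0010010100

3 error(s) at position(s): 2, 5, 7


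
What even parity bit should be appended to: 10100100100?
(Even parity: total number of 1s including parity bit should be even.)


Number of 1s in data: 4
Parity bit: 0

0


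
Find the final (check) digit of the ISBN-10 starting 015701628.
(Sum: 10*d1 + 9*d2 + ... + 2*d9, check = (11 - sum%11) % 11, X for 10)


Weighted sum: 149
149 mod 11 = 6

Check digit: 5


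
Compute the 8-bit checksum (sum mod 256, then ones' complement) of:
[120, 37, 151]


Sum = 308 mod 256 = 52
Complement = 203

203
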